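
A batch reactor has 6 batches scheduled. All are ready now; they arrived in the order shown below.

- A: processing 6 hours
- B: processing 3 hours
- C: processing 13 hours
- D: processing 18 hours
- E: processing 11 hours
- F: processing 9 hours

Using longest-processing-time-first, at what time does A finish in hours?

57

LPT (decreasing processing time): D C E F A B.
D: 0→18
C: 18→31
E: 31→42
F: 42→51
A: 51→57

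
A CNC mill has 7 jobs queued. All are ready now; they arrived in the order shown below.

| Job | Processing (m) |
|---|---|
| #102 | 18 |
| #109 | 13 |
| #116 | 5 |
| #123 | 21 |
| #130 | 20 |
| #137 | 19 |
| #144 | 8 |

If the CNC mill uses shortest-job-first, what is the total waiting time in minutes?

SPT (increasing processing time): #116 #144 #109 #102 #137 #130 #123.
#116: waits 0, runs 0→5
#144: waits 5, runs 5→13
#109: waits 13, runs 13→26
#102: waits 26, runs 26→44
#137: waits 44, runs 44→63
#130: waits 63, runs 63→83
#123: waits 83, runs 83→104
Sum = 0+5+13+26+44+63+83 = 234.

234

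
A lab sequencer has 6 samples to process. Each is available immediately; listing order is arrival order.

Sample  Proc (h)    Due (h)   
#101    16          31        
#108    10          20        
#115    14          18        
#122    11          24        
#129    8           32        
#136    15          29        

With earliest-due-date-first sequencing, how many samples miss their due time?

5

EDD (increasing due date): #115 #108 #122 #136 #101 #129.
#115: 0→14, due 18, tardiness 0
#108: 14→24, due 20, tardiness 4
#122: 24→35, due 24, tardiness 11
#136: 35→50, due 29, tardiness 21
#101: 50→66, due 31, tardiness 35
#129: 66→74, due 32, tardiness 42
Late samples: 5.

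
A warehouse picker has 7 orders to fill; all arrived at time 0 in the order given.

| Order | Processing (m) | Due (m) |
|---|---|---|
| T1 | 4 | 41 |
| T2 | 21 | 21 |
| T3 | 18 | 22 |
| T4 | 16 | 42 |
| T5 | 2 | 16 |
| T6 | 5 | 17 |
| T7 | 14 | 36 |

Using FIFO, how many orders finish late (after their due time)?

6

FIFO (arrival order): T1 T2 T3 T4 T5 T6 T7.
T1: 0→4, due 41, tardiness 0
T2: 4→25, due 21, tardiness 4
T3: 25→43, due 22, tardiness 21
T4: 43→59, due 42, tardiness 17
T5: 59→61, due 16, tardiness 45
T6: 61→66, due 17, tardiness 49
T7: 66→80, due 36, tardiness 44
Late orders: 6.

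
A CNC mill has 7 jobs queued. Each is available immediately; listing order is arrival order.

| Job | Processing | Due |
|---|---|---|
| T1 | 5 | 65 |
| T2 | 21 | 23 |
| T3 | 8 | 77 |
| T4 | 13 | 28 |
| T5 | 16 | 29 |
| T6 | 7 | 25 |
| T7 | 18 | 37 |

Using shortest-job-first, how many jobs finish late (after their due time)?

4

SPT (increasing processing time): T1 T6 T3 T4 T5 T7 T2.
T1: 0→5, due 65, tardiness 0
T6: 5→12, due 25, tardiness 0
T3: 12→20, due 77, tardiness 0
T4: 20→33, due 28, tardiness 5
T5: 33→49, due 29, tardiness 20
T7: 49→67, due 37, tardiness 30
T2: 67→88, due 23, tardiness 65
Late jobs: 4.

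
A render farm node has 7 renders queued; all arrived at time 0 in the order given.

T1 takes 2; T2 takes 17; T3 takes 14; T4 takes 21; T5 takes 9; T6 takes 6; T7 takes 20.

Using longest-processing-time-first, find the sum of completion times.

449

LPT (decreasing processing time): T4 T7 T2 T3 T5 T6 T1.
T4: 0→21
T7: 21→41
T2: 41→58
T3: 58→72
T5: 72→81
T6: 81→87
T1: 87→89
Sum = 21+41+58+72+81+87+89 = 449.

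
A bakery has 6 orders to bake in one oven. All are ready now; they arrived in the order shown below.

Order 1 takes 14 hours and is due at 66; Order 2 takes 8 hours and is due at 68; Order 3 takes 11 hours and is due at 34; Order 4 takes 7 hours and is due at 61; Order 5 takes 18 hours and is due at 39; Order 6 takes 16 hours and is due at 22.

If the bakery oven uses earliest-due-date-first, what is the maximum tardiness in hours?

EDD (increasing due date): Order 6 Order 3 Order 5 Order 4 Order 1 Order 2.
Order 6: 0→16, due 22, tardiness 0
Order 3: 16→27, due 34, tardiness 0
Order 5: 27→45, due 39, tardiness 6
Order 4: 45→52, due 61, tardiness 0
Order 1: 52→66, due 66, tardiness 0
Order 2: 66→74, due 68, tardiness 6
Maximum = 6.

6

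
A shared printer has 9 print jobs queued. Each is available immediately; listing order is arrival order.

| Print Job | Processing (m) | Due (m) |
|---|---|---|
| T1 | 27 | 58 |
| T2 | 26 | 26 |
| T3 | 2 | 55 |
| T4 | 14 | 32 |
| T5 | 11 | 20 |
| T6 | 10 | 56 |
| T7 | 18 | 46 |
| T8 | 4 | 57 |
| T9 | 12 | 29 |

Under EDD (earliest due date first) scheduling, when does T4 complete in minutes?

EDD (increasing due date): T5 T2 T9 T4 T7 T3 T6 T8 T1.
T5: 0→11
T2: 11→37
T9: 37→49
T4: 49→63

63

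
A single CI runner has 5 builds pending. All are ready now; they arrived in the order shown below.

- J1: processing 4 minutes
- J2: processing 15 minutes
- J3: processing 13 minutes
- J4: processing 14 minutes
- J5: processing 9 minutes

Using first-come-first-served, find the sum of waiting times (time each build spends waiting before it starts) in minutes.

FIFO (arrival order): J1 J2 J3 J4 J5.
J1: waits 0, runs 0→4
J2: waits 4, runs 4→19
J3: waits 19, runs 19→32
J4: waits 32, runs 32→46
J5: waits 46, runs 46→55
Sum = 0+4+19+32+46 = 101.

101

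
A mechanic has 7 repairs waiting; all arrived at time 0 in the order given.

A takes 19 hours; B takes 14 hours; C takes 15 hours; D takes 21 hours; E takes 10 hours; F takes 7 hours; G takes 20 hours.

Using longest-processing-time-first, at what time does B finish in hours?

LPT (decreasing processing time): D G A C B E F.
D: 0→21
G: 21→41
A: 41→60
C: 60→75
B: 75→89

89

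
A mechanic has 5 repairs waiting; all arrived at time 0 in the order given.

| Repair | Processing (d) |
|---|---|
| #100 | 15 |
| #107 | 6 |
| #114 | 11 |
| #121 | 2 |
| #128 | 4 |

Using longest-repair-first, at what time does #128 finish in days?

LPT (decreasing processing time): #100 #114 #107 #128 #121.
#100: 0→15
#114: 15→26
#107: 26→32
#128: 32→36

36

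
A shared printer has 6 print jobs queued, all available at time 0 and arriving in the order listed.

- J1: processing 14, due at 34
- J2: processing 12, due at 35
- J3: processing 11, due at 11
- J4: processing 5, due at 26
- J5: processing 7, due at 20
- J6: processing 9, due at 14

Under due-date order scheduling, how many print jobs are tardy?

5

EDD (increasing due date): J3 J6 J5 J4 J1 J2.
J3: 0→11, due 11, tardiness 0
J6: 11→20, due 14, tardiness 6
J5: 20→27, due 20, tardiness 7
J4: 27→32, due 26, tardiness 6
J1: 32→46, due 34, tardiness 12
J2: 46→58, due 35, tardiness 23
Late print jobs: 5.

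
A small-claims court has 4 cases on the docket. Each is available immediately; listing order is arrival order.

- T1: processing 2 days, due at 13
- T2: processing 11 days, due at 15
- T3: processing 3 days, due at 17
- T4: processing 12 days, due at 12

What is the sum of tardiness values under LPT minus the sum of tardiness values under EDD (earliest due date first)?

LPT (decreasing processing time): T4 T2 T3 T1.
T4: 0→12, due 12, tardiness 0
T2: 12→23, due 15, tardiness 8
T3: 23→26, due 17, tardiness 9
T1: 26→28, due 13, tardiness 15
Sum = 0+8+9+15 = 32.
EDD (increasing due date): T4 T1 T2 T3.
T4: 0→12, due 12, tardiness 0
T1: 12→14, due 13, tardiness 1
T2: 14→25, due 15, tardiness 10
T3: 25→28, due 17, tardiness 11
Sum = 0+1+10+11 = 22.
Difference = 32 − 22 = 10.

10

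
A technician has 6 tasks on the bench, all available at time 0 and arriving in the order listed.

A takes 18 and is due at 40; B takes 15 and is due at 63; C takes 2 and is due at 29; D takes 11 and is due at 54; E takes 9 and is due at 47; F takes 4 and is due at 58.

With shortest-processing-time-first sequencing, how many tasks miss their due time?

1

SPT (increasing processing time): C F E D B A.
C: 0→2, due 29, tardiness 0
F: 2→6, due 58, tardiness 0
E: 6→15, due 47, tardiness 0
D: 15→26, due 54, tardiness 0
B: 26→41, due 63, tardiness 0
A: 41→59, due 40, tardiness 19
Late tasks: 1.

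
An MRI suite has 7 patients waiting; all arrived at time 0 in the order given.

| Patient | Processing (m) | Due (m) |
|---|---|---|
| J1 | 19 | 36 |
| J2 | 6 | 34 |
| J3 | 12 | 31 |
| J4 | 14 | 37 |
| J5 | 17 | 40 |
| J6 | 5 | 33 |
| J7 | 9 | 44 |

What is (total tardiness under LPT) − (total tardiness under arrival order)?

37

LPT (decreasing processing time): J1 J5 J4 J3 J7 J2 J6.
J1: 0→19, due 36, tardiness 0
J5: 19→36, due 40, tardiness 0
J4: 36→50, due 37, tardiness 13
J3: 50→62, due 31, tardiness 31
J7: 62→71, due 44, tardiness 27
J2: 71→77, due 34, tardiness 43
J6: 77→82, due 33, tardiness 49
Sum = 0+0+13+31+27+43+49 = 163.
FIFO (arrival order): J1 J2 J3 J4 J5 J6 J7.
J1: 0→19, due 36, tardiness 0
J2: 19→25, due 34, tardiness 0
J3: 25→37, due 31, tardiness 6
J4: 37→51, due 37, tardiness 14
J5: 51→68, due 40, tardiness 28
J6: 68→73, due 33, tardiness 40
J7: 73→82, due 44, tardiness 38
Sum = 0+0+6+14+28+40+38 = 126.
Difference = 163 − 126 = 37.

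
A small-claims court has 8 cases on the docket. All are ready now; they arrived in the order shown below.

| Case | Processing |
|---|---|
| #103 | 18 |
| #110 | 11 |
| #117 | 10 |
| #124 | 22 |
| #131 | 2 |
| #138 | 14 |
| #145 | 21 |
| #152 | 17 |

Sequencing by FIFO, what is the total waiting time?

FIFO (arrival order): #103 #110 #117 #124 #131 #138 #145 #152.
#103: waits 0, runs 0→18
#110: waits 18, runs 18→29
#117: waits 29, runs 29→39
#124: waits 39, runs 39→61
#131: waits 61, runs 61→63
#138: waits 63, runs 63→77
#145: waits 77, runs 77→98
#152: waits 98, runs 98→115
Sum = 0+18+29+39+61+63+77+98 = 385.

385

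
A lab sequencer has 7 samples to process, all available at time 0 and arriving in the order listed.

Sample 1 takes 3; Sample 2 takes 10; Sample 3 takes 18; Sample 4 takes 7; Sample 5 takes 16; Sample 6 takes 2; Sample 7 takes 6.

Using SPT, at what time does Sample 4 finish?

18

SPT (increasing processing time): Sample 6 Sample 1 Sample 7 Sample 4 Sample 2 Sample 5 Sample 3.
Sample 6: 0→2
Sample 1: 2→5
Sample 7: 5→11
Sample 4: 11→18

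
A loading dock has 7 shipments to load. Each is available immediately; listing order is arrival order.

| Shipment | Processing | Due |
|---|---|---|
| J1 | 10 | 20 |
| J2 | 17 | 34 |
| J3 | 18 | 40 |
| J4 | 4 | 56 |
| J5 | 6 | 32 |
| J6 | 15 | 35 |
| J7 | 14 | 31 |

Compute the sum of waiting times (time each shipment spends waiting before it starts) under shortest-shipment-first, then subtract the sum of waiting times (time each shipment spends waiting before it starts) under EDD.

SPT (increasing processing time): J4 J5 J1 J7 J6 J2 J3.
J4: waits 0, runs 0→4
J5: waits 4, runs 4→10
J1: waits 10, runs 10→20
J7: waits 20, runs 20→34
J6: waits 34, runs 34→49
J2: waits 49, runs 49→66
J3: waits 66, runs 66→84
Sum = 0+4+10+20+34+49+66 = 183.
EDD (increasing due date): J1 J7 J5 J2 J6 J3 J4.
J1: waits 0, runs 0→10
J7: waits 10, runs 10→24
J5: waits 24, runs 24→30
J2: waits 30, runs 30→47
J6: waits 47, runs 47→62
J3: waits 62, runs 62→80
J4: waits 80, runs 80→84
Sum = 0+10+24+30+47+62+80 = 253.
Difference = 183 − 253 = -70.

-70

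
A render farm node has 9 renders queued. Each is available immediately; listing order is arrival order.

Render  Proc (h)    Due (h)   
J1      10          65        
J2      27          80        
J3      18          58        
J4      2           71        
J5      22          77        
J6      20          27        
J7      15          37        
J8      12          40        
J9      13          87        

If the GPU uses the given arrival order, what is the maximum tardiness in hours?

86

FIFO (arrival order): J1 J2 J3 J4 J5 J6 J7 J8 J9.
J1: 0→10, due 65, tardiness 0
J2: 10→37, due 80, tardiness 0
J3: 37→55, due 58, tardiness 0
J4: 55→57, due 71, tardiness 0
J5: 57→79, due 77, tardiness 2
J6: 79→99, due 27, tardiness 72
J7: 99→114, due 37, tardiness 77
J8: 114→126, due 40, tardiness 86
J9: 126→139, due 87, tardiness 52
Maximum = 86.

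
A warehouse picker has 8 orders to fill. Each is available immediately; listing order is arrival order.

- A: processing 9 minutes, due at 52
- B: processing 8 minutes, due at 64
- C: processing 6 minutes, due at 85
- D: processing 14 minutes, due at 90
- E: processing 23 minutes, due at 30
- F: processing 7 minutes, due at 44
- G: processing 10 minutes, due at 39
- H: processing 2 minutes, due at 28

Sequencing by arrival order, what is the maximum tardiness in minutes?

51

FIFO (arrival order): A B C D E F G H.
A: 0→9, due 52, tardiness 0
B: 9→17, due 64, tardiness 0
C: 17→23, due 85, tardiness 0
D: 23→37, due 90, tardiness 0
E: 37→60, due 30, tardiness 30
F: 60→67, due 44, tardiness 23
G: 67→77, due 39, tardiness 38
H: 77→79, due 28, tardiness 51
Maximum = 51.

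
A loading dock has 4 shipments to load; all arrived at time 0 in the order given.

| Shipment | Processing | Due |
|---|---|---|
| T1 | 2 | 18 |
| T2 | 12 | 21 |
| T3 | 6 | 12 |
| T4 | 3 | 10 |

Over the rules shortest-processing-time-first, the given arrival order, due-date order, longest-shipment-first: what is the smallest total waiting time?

SPT (increasing processing time): T1 T4 T3 T2.
T1: waits 0, runs 0→2
T4: waits 2, runs 2→5
T3: waits 5, runs 5→11
T2: waits 11, runs 11→23
Sum = 0+2+5+11 = 18.
FIFO (arrival order): T1 T2 T3 T4.
T1: waits 0, runs 0→2
T2: waits 2, runs 2→14
T3: waits 14, runs 14→20
T4: waits 20, runs 20→23
Sum = 0+2+14+20 = 36.
EDD (increasing due date): T4 T3 T1 T2.
T4: waits 0, runs 0→3
T3: waits 3, runs 3→9
T1: waits 9, runs 9→11
T2: waits 11, runs 11→23
Sum = 0+3+9+11 = 23.
LPT (decreasing processing time): T2 T3 T4 T1.
T2: waits 0, runs 0→12
T3: waits 12, runs 12→18
T4: waits 18, runs 18→21
T1: waits 21, runs 21→23
Sum = 0+12+18+21 = 51.
SPT 18, FIFO 36, EDD 23, LPT 51 → minimum 18.

18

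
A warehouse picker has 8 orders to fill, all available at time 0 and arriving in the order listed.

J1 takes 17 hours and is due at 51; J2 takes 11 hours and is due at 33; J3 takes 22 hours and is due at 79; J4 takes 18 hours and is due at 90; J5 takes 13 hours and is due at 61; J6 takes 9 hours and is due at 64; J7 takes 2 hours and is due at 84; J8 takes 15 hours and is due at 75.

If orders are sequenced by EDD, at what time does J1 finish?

EDD (increasing due date): J2 J1 J5 J6 J8 J3 J7 J4.
J2: 0→11
J1: 11→28

28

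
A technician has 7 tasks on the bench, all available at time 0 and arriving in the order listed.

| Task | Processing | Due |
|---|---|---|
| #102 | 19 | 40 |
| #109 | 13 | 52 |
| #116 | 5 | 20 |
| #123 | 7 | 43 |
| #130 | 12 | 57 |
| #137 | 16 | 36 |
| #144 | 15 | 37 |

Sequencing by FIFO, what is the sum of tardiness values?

104

FIFO (arrival order): #102 #109 #116 #123 #130 #137 #144.
#102: 0→19, due 40, tardiness 0
#109: 19→32, due 52, tardiness 0
#116: 32→37, due 20, tardiness 17
#123: 37→44, due 43, tardiness 1
#130: 44→56, due 57, tardiness 0
#137: 56→72, due 36, tardiness 36
#144: 72→87, due 37, tardiness 50
Sum = 0+0+17+1+0+36+50 = 104.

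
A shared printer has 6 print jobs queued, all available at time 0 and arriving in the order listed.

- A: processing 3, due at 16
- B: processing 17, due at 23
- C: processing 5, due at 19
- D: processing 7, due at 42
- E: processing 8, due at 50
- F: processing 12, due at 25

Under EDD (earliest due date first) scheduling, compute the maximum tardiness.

12

EDD (increasing due date): A C B F D E.
A: 0→3, due 16, tardiness 0
C: 3→8, due 19, tardiness 0
B: 8→25, due 23, tardiness 2
F: 25→37, due 25, tardiness 12
D: 37→44, due 42, tardiness 2
E: 44→52, due 50, tardiness 2
Maximum = 12.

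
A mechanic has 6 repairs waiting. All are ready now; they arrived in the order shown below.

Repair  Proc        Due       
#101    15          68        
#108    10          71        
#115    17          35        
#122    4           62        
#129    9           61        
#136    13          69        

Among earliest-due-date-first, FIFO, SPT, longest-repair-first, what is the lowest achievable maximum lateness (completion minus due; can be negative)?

-3

EDD (increasing due date): #115 #129 #122 #101 #136 #108.
#115: 0→17, due 35, lateness -18
#129: 17→26, due 61, lateness -35
#122: 26→30, due 62, lateness -32
#101: 30→45, due 68, lateness -23
#136: 45→58, due 69, lateness -11
#108: 58→68, due 71, lateness -3
Maximum = -3.
FIFO (arrival order): #101 #108 #115 #122 #129 #136.
#101: 0→15, due 68, lateness -53
#108: 15→25, due 71, lateness -46
#115: 25→42, due 35, lateness 7
#122: 42→46, due 62, lateness -16
#129: 46→55, due 61, lateness -6
#136: 55→68, due 69, lateness -1
Maximum = 7.
SPT (increasing processing time): #122 #129 #108 #136 #101 #115.
#122: 0→4, due 62, lateness -58
#129: 4→13, due 61, lateness -48
#108: 13→23, due 71, lateness -48
#136: 23→36, due 69, lateness -33
#101: 36→51, due 68, lateness -17
#115: 51→68, due 35, lateness 33
Maximum = 33.
LPT (decreasing processing time): #115 #101 #136 #108 #129 #122.
#115: 0→17, due 35, lateness -18
#101: 17→32, due 68, lateness -36
#136: 32→45, due 69, lateness -24
#108: 45→55, due 71, lateness -16
#129: 55→64, due 61, lateness 3
#122: 64→68, due 62, lateness 6
Maximum = 6.
EDD -3, FIFO 7, SPT 33, LPT 6 → minimum -3.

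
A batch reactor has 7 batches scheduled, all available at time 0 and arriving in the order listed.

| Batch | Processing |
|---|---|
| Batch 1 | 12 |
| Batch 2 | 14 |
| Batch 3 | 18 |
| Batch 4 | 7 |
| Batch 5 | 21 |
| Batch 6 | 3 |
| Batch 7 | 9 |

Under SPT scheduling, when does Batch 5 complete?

SPT (increasing processing time): Batch 6 Batch 4 Batch 7 Batch 1 Batch 2 Batch 3 Batch 5.
Batch 6: 0→3
Batch 4: 3→10
Batch 7: 10→19
Batch 1: 19→31
Batch 2: 31→45
Batch 3: 45→63
Batch 5: 63→84

84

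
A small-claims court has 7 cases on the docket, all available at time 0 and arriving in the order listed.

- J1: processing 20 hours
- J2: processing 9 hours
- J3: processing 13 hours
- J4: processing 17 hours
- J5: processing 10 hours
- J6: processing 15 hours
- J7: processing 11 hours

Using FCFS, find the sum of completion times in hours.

398

FIFO (arrival order): J1 J2 J3 J4 J5 J6 J7.
J1: 0→20
J2: 20→29
J3: 29→42
J4: 42→59
J5: 59→69
J6: 69→84
J7: 84→95
Sum = 20+29+42+59+69+84+95 = 398.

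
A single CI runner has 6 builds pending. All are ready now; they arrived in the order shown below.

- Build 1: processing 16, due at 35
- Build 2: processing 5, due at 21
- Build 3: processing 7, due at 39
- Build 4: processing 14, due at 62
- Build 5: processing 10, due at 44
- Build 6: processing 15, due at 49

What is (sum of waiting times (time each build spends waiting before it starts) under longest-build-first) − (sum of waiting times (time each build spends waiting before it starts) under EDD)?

LPT (decreasing processing time): Build 1 Build 6 Build 4 Build 5 Build 3 Build 2.
Build 1: waits 0, runs 0→16
Build 6: waits 16, runs 16→31
Build 4: waits 31, runs 31→45
Build 5: waits 45, runs 45→55
Build 3: waits 55, runs 55→62
Build 2: waits 62, runs 62→67
Sum = 0+16+31+45+55+62 = 209.
EDD (increasing due date): Build 2 Build 1 Build 3 Build 5 Build 6 Build 4.
Build 2: waits 0, runs 0→5
Build 1: waits 5, runs 5→21
Build 3: waits 21, runs 21→28
Build 5: waits 28, runs 28→38
Build 6: waits 38, runs 38→53
Build 4: waits 53, runs 53→67
Sum = 0+5+21+28+38+53 = 145.
Difference = 209 − 145 = 64.

64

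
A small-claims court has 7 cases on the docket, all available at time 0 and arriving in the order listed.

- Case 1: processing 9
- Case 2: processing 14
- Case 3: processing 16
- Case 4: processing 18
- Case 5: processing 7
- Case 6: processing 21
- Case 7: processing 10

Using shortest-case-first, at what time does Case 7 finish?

26

SPT (increasing processing time): Case 5 Case 1 Case 7 Case 2 Case 3 Case 4 Case 6.
Case 5: 0→7
Case 1: 7→16
Case 7: 16→26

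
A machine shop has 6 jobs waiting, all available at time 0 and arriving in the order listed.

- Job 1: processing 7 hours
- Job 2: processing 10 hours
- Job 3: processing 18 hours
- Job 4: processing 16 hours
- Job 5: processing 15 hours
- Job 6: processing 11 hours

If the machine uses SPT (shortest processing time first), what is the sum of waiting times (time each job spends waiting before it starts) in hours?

SPT (increasing processing time): Job 1 Job 2 Job 6 Job 5 Job 4 Job 3.
Job 1: waits 0, runs 0→7
Job 2: waits 7, runs 7→17
Job 6: waits 17, runs 17→28
Job 5: waits 28, runs 28→43
Job 4: waits 43, runs 43→59
Job 3: waits 59, runs 59→77
Sum = 0+7+17+28+43+59 = 154.

154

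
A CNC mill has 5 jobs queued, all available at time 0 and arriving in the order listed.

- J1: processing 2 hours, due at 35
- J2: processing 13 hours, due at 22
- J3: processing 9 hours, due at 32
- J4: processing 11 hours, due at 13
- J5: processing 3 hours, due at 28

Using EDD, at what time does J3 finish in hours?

EDD (increasing due date): J4 J2 J5 J3 J1.
J4: 0→11
J2: 11→24
J5: 24→27
J3: 27→36

36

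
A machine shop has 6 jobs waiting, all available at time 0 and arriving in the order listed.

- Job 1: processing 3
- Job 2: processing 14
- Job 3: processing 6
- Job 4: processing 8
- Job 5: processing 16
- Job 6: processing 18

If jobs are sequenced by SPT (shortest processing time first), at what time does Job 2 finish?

31

SPT (increasing processing time): Job 1 Job 3 Job 4 Job 2 Job 5 Job 6.
Job 1: 0→3
Job 3: 3→9
Job 4: 9→17
Job 2: 17→31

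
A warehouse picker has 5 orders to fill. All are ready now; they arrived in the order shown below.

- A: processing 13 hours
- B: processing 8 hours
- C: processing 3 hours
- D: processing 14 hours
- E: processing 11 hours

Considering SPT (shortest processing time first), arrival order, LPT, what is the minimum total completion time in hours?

120

SPT (increasing processing time): C B E A D.
C: 0→3
B: 3→11
E: 11→22
A: 22→35
D: 35→49
Sum = 3+11+22+35+49 = 120.
FIFO (arrival order): A B C D E.
A: 0→13
B: 13→21
C: 21→24
D: 24→38
E: 38→49
Sum = 13+21+24+38+49 = 145.
LPT (decreasing processing time): D A E B C.
D: 0→14
A: 14→27
E: 27→38
B: 38→46
C: 46→49
Sum = 14+27+38+46+49 = 174.
SPT 120, FIFO 145, LPT 174 → minimum 120.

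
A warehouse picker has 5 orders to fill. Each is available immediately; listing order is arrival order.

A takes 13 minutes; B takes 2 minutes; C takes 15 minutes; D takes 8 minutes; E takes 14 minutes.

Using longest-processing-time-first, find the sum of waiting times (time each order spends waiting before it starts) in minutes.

136

LPT (decreasing processing time): C E A D B.
C: waits 0, runs 0→15
E: waits 15, runs 15→29
A: waits 29, runs 29→42
D: waits 42, runs 42→50
B: waits 50, runs 50→52
Sum = 0+15+29+42+50 = 136.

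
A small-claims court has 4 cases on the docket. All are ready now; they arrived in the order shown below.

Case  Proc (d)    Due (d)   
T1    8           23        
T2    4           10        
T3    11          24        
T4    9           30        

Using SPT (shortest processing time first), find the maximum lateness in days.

SPT (increasing processing time): T2 T1 T4 T3.
T2: 0→4, due 10, lateness -6
T1: 4→12, due 23, lateness -11
T4: 12→21, due 30, lateness -9
T3: 21→32, due 24, lateness 8
Maximum = 8.

8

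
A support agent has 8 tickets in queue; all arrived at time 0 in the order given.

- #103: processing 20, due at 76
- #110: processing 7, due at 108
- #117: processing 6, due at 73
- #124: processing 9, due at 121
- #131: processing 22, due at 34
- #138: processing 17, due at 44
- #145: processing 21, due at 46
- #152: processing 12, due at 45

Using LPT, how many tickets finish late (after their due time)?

LPT (decreasing processing time): #131 #145 #103 #138 #152 #124 #110 #117.
#131: 0→22, due 34, tardiness 0
#145: 22→43, due 46, tardiness 0
#103: 43→63, due 76, tardiness 0
#138: 63→80, due 44, tardiness 36
#152: 80→92, due 45, tardiness 47
#124: 92→101, due 121, tardiness 0
#110: 101→108, due 108, tardiness 0
#117: 108→114, due 73, tardiness 41
Late tickets: 3.

3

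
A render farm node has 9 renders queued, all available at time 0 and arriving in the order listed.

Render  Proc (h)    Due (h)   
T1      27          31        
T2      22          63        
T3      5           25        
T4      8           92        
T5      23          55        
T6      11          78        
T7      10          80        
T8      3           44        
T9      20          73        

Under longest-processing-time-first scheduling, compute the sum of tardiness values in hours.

LPT (decreasing processing time): T1 T5 T2 T9 T6 T7 T4 T3 T8.
T1: 0→27, due 31, tardiness 0
T5: 27→50, due 55, tardiness 0
T2: 50→72, due 63, tardiness 9
T9: 72→92, due 73, tardiness 19
T6: 92→103, due 78, tardiness 25
T7: 103→113, due 80, tardiness 33
T4: 113→121, due 92, tardiness 29
T3: 121→126, due 25, tardiness 101
T8: 126→129, due 44, tardiness 85
Sum = 0+0+9+19+25+33+29+101+85 = 301.

301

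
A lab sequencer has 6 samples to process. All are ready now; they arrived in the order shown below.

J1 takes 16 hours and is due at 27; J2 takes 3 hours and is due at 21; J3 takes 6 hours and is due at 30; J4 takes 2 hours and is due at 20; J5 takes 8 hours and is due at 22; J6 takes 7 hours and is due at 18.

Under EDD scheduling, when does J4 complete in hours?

EDD (increasing due date): J6 J4 J2 J5 J1 J3.
J6: 0→7
J4: 7→9

9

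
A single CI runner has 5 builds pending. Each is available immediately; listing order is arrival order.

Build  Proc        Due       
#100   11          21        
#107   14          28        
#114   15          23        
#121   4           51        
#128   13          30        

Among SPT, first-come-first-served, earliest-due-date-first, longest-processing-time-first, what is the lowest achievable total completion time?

146

SPT (increasing processing time): #121 #100 #128 #107 #114.
#121: 0→4
#100: 4→15
#128: 15→28
#107: 28→42
#114: 42→57
Sum = 4+15+28+42+57 = 146.
FIFO (arrival order): #100 #107 #114 #121 #128.
#100: 0→11
#107: 11→25
#114: 25→40
#121: 40→44
#128: 44→57
Sum = 11+25+40+44+57 = 177.
EDD (increasing due date): #100 #114 #107 #128 #121.
#100: 0→11
#114: 11→26
#107: 26→40
#128: 40→53
#121: 53→57
Sum = 11+26+40+53+57 = 187.
LPT (decreasing processing time): #114 #107 #128 #100 #121.
#114: 0→15
#107: 15→29
#128: 29→42
#100: 42→53
#121: 53→57
Sum = 15+29+42+53+57 = 196.
SPT 146, FIFO 177, EDD 187, LPT 196 → minimum 146.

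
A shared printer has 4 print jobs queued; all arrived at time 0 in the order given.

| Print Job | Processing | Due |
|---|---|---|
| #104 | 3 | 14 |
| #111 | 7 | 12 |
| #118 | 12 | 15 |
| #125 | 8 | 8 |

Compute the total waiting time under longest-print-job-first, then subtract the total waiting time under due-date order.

18

LPT (decreasing processing time): #118 #125 #111 #104.
#118: waits 0, runs 0→12
#125: waits 12, runs 12→20
#111: waits 20, runs 20→27
#104: waits 27, runs 27→30
Sum = 0+12+20+27 = 59.
EDD (increasing due date): #125 #111 #104 #118.
#125: waits 0, runs 0→8
#111: waits 8, runs 8→15
#104: waits 15, runs 15→18
#118: waits 18, runs 18→30
Sum = 0+8+15+18 = 41.
Difference = 59 − 41 = 18.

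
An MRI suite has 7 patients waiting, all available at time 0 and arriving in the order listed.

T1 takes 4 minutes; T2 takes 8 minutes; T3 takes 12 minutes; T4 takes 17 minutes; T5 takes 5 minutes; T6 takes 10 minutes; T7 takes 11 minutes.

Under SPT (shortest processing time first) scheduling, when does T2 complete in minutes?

SPT (increasing processing time): T1 T5 T2 T6 T7 T3 T4.
T1: 0→4
T5: 4→9
T2: 9→17

17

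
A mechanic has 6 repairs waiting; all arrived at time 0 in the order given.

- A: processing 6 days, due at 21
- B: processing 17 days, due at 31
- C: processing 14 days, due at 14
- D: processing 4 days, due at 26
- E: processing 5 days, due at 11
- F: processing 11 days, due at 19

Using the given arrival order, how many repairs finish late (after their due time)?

4

FIFO (arrival order): A B C D E F.
A: 0→6, due 21, tardiness 0
B: 6→23, due 31, tardiness 0
C: 23→37, due 14, tardiness 23
D: 37→41, due 26, tardiness 15
E: 41→46, due 11, tardiness 35
F: 46→57, due 19, tardiness 38
Late repairs: 4.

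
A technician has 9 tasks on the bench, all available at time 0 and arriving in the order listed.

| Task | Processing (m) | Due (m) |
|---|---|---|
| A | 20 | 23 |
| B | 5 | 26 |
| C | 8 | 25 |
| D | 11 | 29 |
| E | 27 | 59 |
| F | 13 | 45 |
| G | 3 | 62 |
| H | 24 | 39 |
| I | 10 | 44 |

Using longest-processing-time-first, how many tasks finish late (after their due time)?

8

LPT (decreasing processing time): E H A F D I C B G.
E: 0→27, due 59, tardiness 0
H: 27→51, due 39, tardiness 12
A: 51→71, due 23, tardiness 48
F: 71→84, due 45, tardiness 39
D: 84→95, due 29, tardiness 66
I: 95→105, due 44, tardiness 61
C: 105→113, due 25, tardiness 88
B: 113→118, due 26, tardiness 92
G: 118→121, due 62, tardiness 59
Late tasks: 8.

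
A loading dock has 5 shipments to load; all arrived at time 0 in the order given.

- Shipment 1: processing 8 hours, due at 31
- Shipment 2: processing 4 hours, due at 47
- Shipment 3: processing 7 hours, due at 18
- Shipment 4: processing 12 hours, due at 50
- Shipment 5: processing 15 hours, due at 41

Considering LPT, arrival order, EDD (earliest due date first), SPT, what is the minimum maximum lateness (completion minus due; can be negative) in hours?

LPT (decreasing processing time): Shipment 5 Shipment 4 Shipment 1 Shipment 3 Shipment 2.
Shipment 5: 0→15, due 41, lateness -26
Shipment 4: 15→27, due 50, lateness -23
Shipment 1: 27→35, due 31, lateness 4
Shipment 3: 35→42, due 18, lateness 24
Shipment 2: 42→46, due 47, lateness -1
Maximum = 24.
FIFO (arrival order): Shipment 1 Shipment 2 Shipment 3 Shipment 4 Shipment 5.
Shipment 1: 0→8, due 31, lateness -23
Shipment 2: 8→12, due 47, lateness -35
Shipment 3: 12→19, due 18, lateness 1
Shipment 4: 19→31, due 50, lateness -19
Shipment 5: 31→46, due 41, lateness 5
Maximum = 5.
EDD (increasing due date): Shipment 3 Shipment 1 Shipment 5 Shipment 2 Shipment 4.
Shipment 3: 0→7, due 18, lateness -11
Shipment 1: 7→15, due 31, lateness -16
Shipment 5: 15→30, due 41, lateness -11
Shipment 2: 30→34, due 47, lateness -13
Shipment 4: 34→46, due 50, lateness -4
Maximum = -4.
SPT (increasing processing time): Shipment 2 Shipment 3 Shipment 1 Shipment 4 Shipment 5.
Shipment 2: 0→4, due 47, lateness -43
Shipment 3: 4→11, due 18, lateness -7
Shipment 1: 11→19, due 31, lateness -12
Shipment 4: 19→31, due 50, lateness -19
Shipment 5: 31→46, due 41, lateness 5
Maximum = 5.
LPT 24, FIFO 5, EDD -4, SPT 5 → minimum -4.

-4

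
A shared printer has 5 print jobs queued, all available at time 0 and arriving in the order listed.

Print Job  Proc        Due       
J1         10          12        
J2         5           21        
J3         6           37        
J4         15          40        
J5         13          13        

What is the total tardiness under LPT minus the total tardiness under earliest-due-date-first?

LPT (decreasing processing time): J4 J5 J1 J3 J2.
J4: 0→15, due 40, tardiness 0
J5: 15→28, due 13, tardiness 15
J1: 28→38, due 12, tardiness 26
J3: 38→44, due 37, tardiness 7
J2: 44→49, due 21, tardiness 28
Sum = 0+15+26+7+28 = 76.
EDD (increasing due date): J1 J5 J2 J3 J4.
J1: 0→10, due 12, tardiness 0
J5: 10→23, due 13, tardiness 10
J2: 23→28, due 21, tardiness 7
J3: 28→34, due 37, tardiness 0
J4: 34→49, due 40, tardiness 9
Sum = 0+10+7+0+9 = 26.
Difference = 76 − 26 = 50.

50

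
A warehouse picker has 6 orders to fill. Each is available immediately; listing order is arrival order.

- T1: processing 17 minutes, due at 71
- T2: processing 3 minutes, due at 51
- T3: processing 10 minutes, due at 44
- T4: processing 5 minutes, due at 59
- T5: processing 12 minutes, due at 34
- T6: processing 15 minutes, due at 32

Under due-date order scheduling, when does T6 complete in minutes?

EDD (increasing due date): T6 T5 T3 T2 T4 T1.
T6: 0→15

15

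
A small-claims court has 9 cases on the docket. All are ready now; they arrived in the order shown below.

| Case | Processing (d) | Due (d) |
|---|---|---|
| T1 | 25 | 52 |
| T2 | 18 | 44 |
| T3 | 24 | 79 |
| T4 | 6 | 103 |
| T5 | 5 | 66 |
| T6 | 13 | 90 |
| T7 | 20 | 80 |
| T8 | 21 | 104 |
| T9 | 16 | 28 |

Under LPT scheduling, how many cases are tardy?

LPT (decreasing processing time): T1 T3 T8 T7 T2 T9 T6 T4 T5.
T1: 0→25, due 52, tardiness 0
T3: 25→49, due 79, tardiness 0
T8: 49→70, due 104, tardiness 0
T7: 70→90, due 80, tardiness 10
T2: 90→108, due 44, tardiness 64
T9: 108→124, due 28, tardiness 96
T6: 124→137, due 90, tardiness 47
T4: 137→143, due 103, tardiness 40
T5: 143→148, due 66, tardiness 82
Late cases: 6.

6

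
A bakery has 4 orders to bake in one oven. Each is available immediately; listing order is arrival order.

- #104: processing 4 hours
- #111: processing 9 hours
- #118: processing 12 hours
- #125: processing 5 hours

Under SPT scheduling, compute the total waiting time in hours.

31

SPT (increasing processing time): #104 #125 #111 #118.
#104: waits 0, runs 0→4
#125: waits 4, runs 4→9
#111: waits 9, runs 9→18
#118: waits 18, runs 18→30
Sum = 0+4+9+18 = 31.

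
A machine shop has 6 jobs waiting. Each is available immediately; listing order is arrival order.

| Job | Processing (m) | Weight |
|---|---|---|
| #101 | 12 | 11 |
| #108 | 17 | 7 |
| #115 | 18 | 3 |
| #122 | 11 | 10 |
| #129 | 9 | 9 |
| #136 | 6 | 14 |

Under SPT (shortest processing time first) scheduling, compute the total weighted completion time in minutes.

SPT (increasing processing time): #136 #129 #122 #101 #108 #115.
#136: finishes 6, weight 14, w·C = 84
#129: finishes 15, weight 9, w·C = 135
#122: finishes 26, weight 10, w·C = 260
#101: finishes 38, weight 11, w·C = 418
#108: finishes 55, weight 7, w·C = 385
#115: finishes 73, weight 3, w·C = 219
Sum = 84+135+260+418+385+219 = 1501.

1501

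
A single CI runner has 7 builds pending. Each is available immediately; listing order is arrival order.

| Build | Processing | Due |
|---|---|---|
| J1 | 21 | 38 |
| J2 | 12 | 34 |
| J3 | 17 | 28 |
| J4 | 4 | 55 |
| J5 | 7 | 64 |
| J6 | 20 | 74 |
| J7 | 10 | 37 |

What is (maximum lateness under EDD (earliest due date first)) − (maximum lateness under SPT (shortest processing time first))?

EDD (increasing due date): J3 J2 J7 J1 J4 J5 J6.
J3: 0→17, due 28, lateness -11
J2: 17→29, due 34, lateness -5
J7: 29→39, due 37, lateness 2
J1: 39→60, due 38, lateness 22
J4: 60→64, due 55, lateness 9
J5: 64→71, due 64, lateness 7
J6: 71→91, due 74, lateness 17
Maximum = 22.
SPT (increasing processing time): J4 J5 J7 J2 J3 J6 J1.
J4: 0→4, due 55, lateness -51
J5: 4→11, due 64, lateness -53
J7: 11→21, due 37, lateness -16
J2: 21→33, due 34, lateness -1
J3: 33→50, due 28, lateness 22
J6: 50→70, due 74, lateness -4
J1: 70→91, due 38, lateness 53
Maximum = 53.
Difference = 22 − 53 = -31.

-31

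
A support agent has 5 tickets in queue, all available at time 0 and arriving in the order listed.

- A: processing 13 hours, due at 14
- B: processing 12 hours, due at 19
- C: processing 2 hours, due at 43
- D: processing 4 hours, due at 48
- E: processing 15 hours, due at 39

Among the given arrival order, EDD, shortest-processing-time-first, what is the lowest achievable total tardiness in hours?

7

FIFO (arrival order): A B C D E.
A: 0→13, due 14, tardiness 0
B: 13→25, due 19, tardiness 6
C: 25→27, due 43, tardiness 0
D: 27→31, due 48, tardiness 0
E: 31→46, due 39, tardiness 7
Sum = 0+6+0+0+7 = 13.
EDD (increasing due date): A B E C D.
A: 0→13, due 14, tardiness 0
B: 13→25, due 19, tardiness 6
E: 25→40, due 39, tardiness 1
C: 40→42, due 43, tardiness 0
D: 42→46, due 48, tardiness 0
Sum = 0+6+1+0+0 = 7.
SPT (increasing processing time): C D B A E.
C: 0→2, due 43, tardiness 0
D: 2→6, due 48, tardiness 0
B: 6→18, due 19, tardiness 0
A: 18→31, due 14, tardiness 17
E: 31→46, due 39, tardiness 7
Sum = 0+0+0+17+7 = 24.
FIFO 13, EDD 7, SPT 24 → minimum 7.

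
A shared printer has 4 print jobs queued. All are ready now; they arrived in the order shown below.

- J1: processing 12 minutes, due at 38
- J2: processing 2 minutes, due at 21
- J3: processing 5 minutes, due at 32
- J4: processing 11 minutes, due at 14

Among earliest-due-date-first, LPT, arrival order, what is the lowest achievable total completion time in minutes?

EDD (increasing due date): J4 J2 J3 J1.
J4: 0→11
J2: 11→13
J3: 13→18
J1: 18→30
Sum = 11+13+18+30 = 72.
LPT (decreasing processing time): J1 J4 J3 J2.
J1: 0→12
J4: 12→23
J3: 23→28
J2: 28→30
Sum = 12+23+28+30 = 93.
FIFO (arrival order): J1 J2 J3 J4.
J1: 0→12
J2: 12→14
J3: 14→19
J4: 19→30
Sum = 12+14+19+30 = 75.
EDD 72, LPT 93, FIFO 75 → minimum 72.

72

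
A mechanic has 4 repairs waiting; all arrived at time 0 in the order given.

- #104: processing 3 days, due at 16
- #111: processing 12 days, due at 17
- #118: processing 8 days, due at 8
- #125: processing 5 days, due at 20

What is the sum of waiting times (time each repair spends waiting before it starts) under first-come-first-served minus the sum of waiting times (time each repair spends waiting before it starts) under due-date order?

FIFO (arrival order): #104 #111 #118 #125.
#104: waits 0, runs 0→3
#111: waits 3, runs 3→15
#118: waits 15, runs 15→23
#125: waits 23, runs 23→28
Sum = 0+3+15+23 = 41.
EDD (increasing due date): #118 #104 #111 #125.
#118: waits 0, runs 0→8
#104: waits 8, runs 8→11
#111: waits 11, runs 11→23
#125: waits 23, runs 23→28
Sum = 0+8+11+23 = 42.
Difference = 41 − 42 = -1.

-1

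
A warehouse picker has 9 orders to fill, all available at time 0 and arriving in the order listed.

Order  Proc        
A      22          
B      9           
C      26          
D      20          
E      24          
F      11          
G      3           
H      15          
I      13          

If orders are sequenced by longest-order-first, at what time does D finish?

LPT (decreasing processing time): C E A D H I F B G.
C: 0→26
E: 26→50
A: 50→72
D: 72→92

92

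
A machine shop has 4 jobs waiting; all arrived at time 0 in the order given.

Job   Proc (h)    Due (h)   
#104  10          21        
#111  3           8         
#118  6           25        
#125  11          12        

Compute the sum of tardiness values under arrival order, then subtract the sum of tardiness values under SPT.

5

FIFO (arrival order): #104 #111 #118 #125.
#104: 0→10, due 21, tardiness 0
#111: 10→13, due 8, tardiness 5
#118: 13→19, due 25, tardiness 0
#125: 19→30, due 12, tardiness 18
Sum = 0+5+0+18 = 23.
SPT (increasing processing time): #111 #118 #104 #125.
#111: 0→3, due 8, tardiness 0
#118: 3→9, due 25, tardiness 0
#104: 9→19, due 21, tardiness 0
#125: 19→30, due 12, tardiness 18
Sum = 0+0+0+18 = 18.
Difference = 23 − 18 = 5.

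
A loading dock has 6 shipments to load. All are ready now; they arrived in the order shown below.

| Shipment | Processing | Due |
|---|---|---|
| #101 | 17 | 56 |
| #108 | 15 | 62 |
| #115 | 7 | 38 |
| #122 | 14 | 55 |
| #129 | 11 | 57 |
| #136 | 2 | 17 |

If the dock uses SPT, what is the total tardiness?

SPT (increasing processing time): #136 #115 #129 #122 #108 #101.
#136: 0→2, due 17, tardiness 0
#115: 2→9, due 38, tardiness 0
#129: 9→20, due 57, tardiness 0
#122: 20→34, due 55, tardiness 0
#108: 34→49, due 62, tardiness 0
#101: 49→66, due 56, tardiness 10
Sum = 0+0+0+0+0+10 = 10.

10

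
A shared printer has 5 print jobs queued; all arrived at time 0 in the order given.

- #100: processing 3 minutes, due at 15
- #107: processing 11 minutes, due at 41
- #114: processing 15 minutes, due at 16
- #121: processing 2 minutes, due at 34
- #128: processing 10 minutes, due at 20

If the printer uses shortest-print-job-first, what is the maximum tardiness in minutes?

25

SPT (increasing processing time): #121 #100 #128 #107 #114.
#121: 0→2, due 34, tardiness 0
#100: 2→5, due 15, tardiness 0
#128: 5→15, due 20, tardiness 0
#107: 15→26, due 41, tardiness 0
#114: 26→41, due 16, tardiness 25
Maximum = 25.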